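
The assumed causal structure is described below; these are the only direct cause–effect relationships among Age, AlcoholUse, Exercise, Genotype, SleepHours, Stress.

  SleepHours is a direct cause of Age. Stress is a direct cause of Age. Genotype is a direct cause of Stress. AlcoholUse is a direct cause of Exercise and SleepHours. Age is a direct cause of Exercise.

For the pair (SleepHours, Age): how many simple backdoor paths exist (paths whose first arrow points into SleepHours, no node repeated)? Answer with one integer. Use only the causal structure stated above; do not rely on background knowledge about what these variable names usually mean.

1

A backdoor path from SleepHours to Age is any simple undirected path whose first edge points into SleepHours (i.e. leaves SleepHours via a parent).
Parents of SleepHours: {AlcoholUse}.
Enumerating:
  P1: SleepHours <- AlcoholUse -> Exercise <- Age
That exhausts the simple backdoor paths. Count: 1.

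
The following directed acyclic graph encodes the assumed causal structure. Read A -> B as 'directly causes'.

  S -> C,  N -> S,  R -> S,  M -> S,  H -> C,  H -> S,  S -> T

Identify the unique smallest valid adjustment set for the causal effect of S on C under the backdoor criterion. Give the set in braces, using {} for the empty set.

Variables eligible for adjustment (non-descendants of S, excluding S and C): {H, M, N, R}.
Backdoor paths from S to C:
  P1: S <- H -> C
The empty set is not sufficient: P1 (S <- H -> C) has no collider blocking it and no conditioned non-collider, so it is open.
Try {H}:
  P1: blocked at fork node H ∈ conditioning set.
{H} contains no descendant of S and blocks every backdoor path.
No other singleton works — e.g. {R} leaves P1 open — so {H} is the unique smallest valid adjustment set.

{H}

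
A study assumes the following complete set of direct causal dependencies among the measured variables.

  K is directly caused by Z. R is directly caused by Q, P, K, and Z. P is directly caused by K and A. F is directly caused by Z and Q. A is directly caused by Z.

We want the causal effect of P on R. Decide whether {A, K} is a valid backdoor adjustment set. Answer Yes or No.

Backdoor paths from P to R (paths whose first edge points into P):
  P1: P <- A <- Z -> K -> R
  P2: P <- A <- Z -> F <- Q -> R
  P3: P <- A <- Z -> R
  P4: P <- K <- Z -> F <- Q -> R
  P5: P <- K <- Z -> R
  P6: P <- K -> R
Condition 1 (no descendant of P in the set): holds — descendants of P are {R}; none are in {A, K}.
Condition 2 (every backdoor path blocked by {A, K}):
  P1: blocked at chain node A ∈ conditioning set.
  P2: blocked at chain node A ∈ conditioning set.
  P3: blocked at chain node A ∈ conditioning set.
  P4: blocked at chain node K ∈ conditioning set.
  P5: blocked at chain node K ∈ conditioning set.
  P6: blocked at fork node K ∈ conditioning set.
{A, K} satisfies the backdoor criterion.

Yes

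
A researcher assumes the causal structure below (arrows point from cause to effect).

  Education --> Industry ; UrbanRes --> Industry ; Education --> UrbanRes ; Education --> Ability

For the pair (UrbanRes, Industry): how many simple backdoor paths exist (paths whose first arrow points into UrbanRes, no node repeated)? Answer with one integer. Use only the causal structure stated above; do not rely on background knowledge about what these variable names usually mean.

1

A backdoor path from UrbanRes to Industry is any simple undirected path whose first edge points into UrbanRes (i.e. leaves UrbanRes via a parent).
Parents of UrbanRes: {Education}.
Enumerating:
  P1: UrbanRes <- Education -> Industry
That exhausts the simple backdoor paths. Count: 1.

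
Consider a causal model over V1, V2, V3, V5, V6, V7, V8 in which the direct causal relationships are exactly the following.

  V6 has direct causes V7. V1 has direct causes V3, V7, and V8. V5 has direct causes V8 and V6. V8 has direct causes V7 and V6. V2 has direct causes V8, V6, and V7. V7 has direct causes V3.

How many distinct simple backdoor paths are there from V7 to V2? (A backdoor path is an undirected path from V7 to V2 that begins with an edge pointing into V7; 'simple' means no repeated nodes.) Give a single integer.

3

A backdoor path from V7 to V2 is any simple undirected path whose first edge points into V7 (i.e. leaves V7 via a parent).
Parents of V7: {V3}.
Enumerating:
  P1: V7 <- V3 -> V1 <- V8 <- V6 -> V2
  P2: V7 <- V3 -> V1 <- V8 -> V5 <- V6 -> V2
  P3: V7 <- V3 -> V1 <- V8 -> V2
That exhausts the simple backdoor paths. Count: 3.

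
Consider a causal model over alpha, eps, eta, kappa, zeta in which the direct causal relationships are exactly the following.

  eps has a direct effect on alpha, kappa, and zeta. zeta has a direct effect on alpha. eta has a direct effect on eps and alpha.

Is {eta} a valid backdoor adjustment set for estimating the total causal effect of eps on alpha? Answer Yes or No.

Yes

Backdoor paths from eps to alpha (paths whose first edge points into eps):
  P1: eps <- eta -> alpha
Condition 1 (no descendant of eps in the set): holds — descendants of eps are {alpha, kappa, zeta}; none are in {eta}.
Condition 2 (every backdoor path blocked by {eta}):
  P1: blocked at fork node eta ∈ conditioning set.
{eta} satisfies the backdoor criterion.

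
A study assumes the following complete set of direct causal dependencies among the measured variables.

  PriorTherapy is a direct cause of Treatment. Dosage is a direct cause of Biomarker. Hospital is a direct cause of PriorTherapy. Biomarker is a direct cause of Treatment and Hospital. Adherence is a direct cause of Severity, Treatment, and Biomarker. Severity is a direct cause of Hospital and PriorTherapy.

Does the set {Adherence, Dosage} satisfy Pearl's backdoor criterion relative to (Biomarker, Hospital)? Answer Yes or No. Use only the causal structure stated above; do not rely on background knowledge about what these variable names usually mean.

Backdoor paths from Biomarker to Hospital (paths whose first edge points into Biomarker):
  P1: Biomarker <- Adherence -> Severity -> Hospital
  P2: Biomarker <- Adherence -> Severity -> PriorTherapy <- Hospital
  P3: Biomarker <- Adherence -> Treatment <- PriorTherapy <- Severity -> Hospital
  P4: Biomarker <- Adherence -> Treatment <- PriorTherapy <- Hospital
Condition 1 (no descendant of Biomarker in the set): holds — descendants of Biomarker are {Hospital, PriorTherapy, Treatment}; none are in {Adherence, Dosage}.
Condition 2 (every backdoor path blocked by {Adherence, Dosage}):
  P1: blocked at fork node Adherence ∈ conditioning set.
  P2: blocked at fork node Adherence ∈ conditioning set.
  P3: blocked at fork node Adherence ∈ conditioning set.
  P4: blocked at fork node Adherence ∈ conditioning set.
{Adherence, Dosage} satisfies the backdoor criterion.

Yes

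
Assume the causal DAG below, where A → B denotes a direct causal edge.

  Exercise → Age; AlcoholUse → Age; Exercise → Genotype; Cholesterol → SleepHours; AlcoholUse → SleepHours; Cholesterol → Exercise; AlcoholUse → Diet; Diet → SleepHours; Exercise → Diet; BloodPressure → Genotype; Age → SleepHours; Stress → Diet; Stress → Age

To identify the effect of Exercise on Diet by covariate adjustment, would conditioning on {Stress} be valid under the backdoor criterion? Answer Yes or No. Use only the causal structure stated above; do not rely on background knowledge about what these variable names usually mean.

Backdoor paths from Exercise to Diet (paths whose first edge points into Exercise):
  P1: Exercise <- Cholesterol -> SleepHours <- AlcoholUse -> Diet
  P2: Exercise <- Cholesterol -> SleepHours <- AlcoholUse -> Age <- Stress -> Diet
  P3: Exercise <- Cholesterol -> SleepHours <- Diet
  P4: Exercise <- Cholesterol -> SleepHours <- Age <- Stress -> Diet
  P5: Exercise <- Cholesterol -> SleepHours <- Age <- AlcoholUse -> Diet
Condition 1 (no descendant of Exercise in the set): holds — descendants of Exercise are {Age, Diet, Genotype, SleepHours}; none are in {Stress}.
Condition 2 (every backdoor path blocked by {Stress}):
  P1: blocked at collider SleepHours (neither it nor any descendant is in the conditioning set).
  P2: blocked at collider SleepHours (neither it nor any descendant is in the conditioning set).
  P3: blocked at collider SleepHours (neither it nor any descendant is in the conditioning set).
  P4: blocked at collider SleepHours (neither it nor any descendant is in the conditioning set).
  P5: blocked at collider SleepHours (neither it nor any descendant is in the conditioning set).
{Stress} satisfies the backdoor criterion.

Yes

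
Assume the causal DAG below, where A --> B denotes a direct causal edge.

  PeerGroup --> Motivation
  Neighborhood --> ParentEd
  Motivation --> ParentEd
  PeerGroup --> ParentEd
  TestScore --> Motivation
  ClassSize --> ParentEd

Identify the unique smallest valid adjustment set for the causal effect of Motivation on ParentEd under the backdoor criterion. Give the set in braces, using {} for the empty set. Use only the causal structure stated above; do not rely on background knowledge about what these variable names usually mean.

Variables eligible for adjustment (non-descendants of Motivation, excluding Motivation and ParentEd): {ClassSize, Neighborhood, PeerGroup, TestScore}.
Backdoor paths from Motivation to ParentEd:
  P1: Motivation <- PeerGroup -> ParentEd
The empty set is not sufficient: P1 (Motivation <- PeerGroup -> ParentEd) has no collider blocking it and no conditioned non-collider, so it is open.
Try {PeerGroup}:
  P1: blocked at fork node PeerGroup ∈ conditioning set.
{PeerGroup} contains no descendant of Motivation and blocks every backdoor path.
No other singleton works — e.g. {Neighborhood} leaves P1 open — so {PeerGroup} is the unique smallest valid adjustment set.

{PeerGroup}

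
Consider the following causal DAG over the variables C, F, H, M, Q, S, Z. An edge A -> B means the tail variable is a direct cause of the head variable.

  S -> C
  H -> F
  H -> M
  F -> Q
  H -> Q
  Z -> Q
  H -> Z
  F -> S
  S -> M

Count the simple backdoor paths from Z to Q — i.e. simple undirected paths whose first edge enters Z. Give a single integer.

3

A backdoor path from Z to Q is any simple undirected path whose first edge points into Z (i.e. leaves Z via a parent).
Parents of Z: {H}.
Enumerating:
  P1: Z <- H -> F -> Q
  P2: Z <- H -> M <- S <- F -> Q
  P3: Z <- H -> Q
That exhausts the simple backdoor paths. Count: 3.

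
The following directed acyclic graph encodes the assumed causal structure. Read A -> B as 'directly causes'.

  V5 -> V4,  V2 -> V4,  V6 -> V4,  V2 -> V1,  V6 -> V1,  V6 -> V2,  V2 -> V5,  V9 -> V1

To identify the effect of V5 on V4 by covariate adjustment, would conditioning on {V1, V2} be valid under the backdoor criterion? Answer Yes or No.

Backdoor paths from V5 to V4 (paths whose first edge points into V5):
  P1: V5 <- V2 <- V6 -> V4
  P2: V5 <- V2 -> V1 <- V6 -> V4
  P3: V5 <- V2 -> V4
Condition 1 (no descendant of V5 in the set): holds — descendants of V5 are {V4}; none are in {V1, V2}.
Condition 2 (every backdoor path blocked by {V1, V2}):
  P1: blocked at chain node V2 ∈ conditioning set.
  P2: blocked at fork node V2 ∈ conditioning set.
  P3: blocked at fork node V2 ∈ conditioning set.
{V1, V2} satisfies the backdoor criterion.

Yes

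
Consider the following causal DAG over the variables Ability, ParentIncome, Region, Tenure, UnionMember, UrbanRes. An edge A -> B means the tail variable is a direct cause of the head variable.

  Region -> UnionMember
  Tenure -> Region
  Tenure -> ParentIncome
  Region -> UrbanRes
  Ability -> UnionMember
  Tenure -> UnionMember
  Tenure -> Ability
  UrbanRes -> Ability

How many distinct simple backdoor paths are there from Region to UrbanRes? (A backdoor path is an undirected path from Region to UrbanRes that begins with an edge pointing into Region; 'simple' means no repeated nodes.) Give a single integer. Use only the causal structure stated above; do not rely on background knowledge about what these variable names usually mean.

A backdoor path from Region to UrbanRes is any simple undirected path whose first edge points into Region (i.e. leaves Region via a parent).
Parents of Region: {Tenure}.
Enumerating:
  P1: Region <- Tenure -> Ability <- UrbanRes
  P2: Region <- Tenure -> UnionMember <- Ability <- UrbanRes
That exhausts the simple backdoor paths. Count: 2.

2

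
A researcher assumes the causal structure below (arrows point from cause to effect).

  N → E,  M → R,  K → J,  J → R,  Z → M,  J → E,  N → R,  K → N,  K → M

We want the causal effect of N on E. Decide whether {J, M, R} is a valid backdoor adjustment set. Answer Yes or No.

Backdoor paths from N to E (paths whose first edge points into N):
  P1: N <- K -> J -> E
  P2: N <- K -> M -> R <- J -> E
Condition 1 (no descendant of N in the set): FAILS — R is a descendant of N.
Condition 2 (every backdoor path blocked by {J, M, R}):
  P1: blocked at chain node J ∈ conditioning set.
  P2: blocked at chain node M ∈ conditioning set.
{J, M, R} does not satisfy the backdoor criterion.

No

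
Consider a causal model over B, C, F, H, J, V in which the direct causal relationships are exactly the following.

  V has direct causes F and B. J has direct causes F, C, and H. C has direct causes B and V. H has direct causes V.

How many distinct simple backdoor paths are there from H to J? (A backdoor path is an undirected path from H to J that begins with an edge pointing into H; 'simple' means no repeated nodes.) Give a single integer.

3

A backdoor path from H to J is any simple undirected path whose first edge points into H (i.e. leaves H via a parent).
Parents of H: {V}.
Enumerating:
  P1: H <- V <- F -> J
  P2: H <- V <- B -> C -> J
  P3: H <- V -> C -> J
That exhausts the simple backdoor paths. Count: 3.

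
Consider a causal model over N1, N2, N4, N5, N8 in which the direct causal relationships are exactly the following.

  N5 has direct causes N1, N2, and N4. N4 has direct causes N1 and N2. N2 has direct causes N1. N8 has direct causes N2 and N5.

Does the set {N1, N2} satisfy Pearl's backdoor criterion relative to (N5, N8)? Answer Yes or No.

Backdoor paths from N5 to N8 (paths whose first edge points into N5):
  P1: N5 <- N1 -> N2 -> N8
  P2: N5 <- N1 -> N4 <- N2 -> N8
  P3: N5 <- N2 -> N8
  P4: N5 <- N4 <- N1 -> N2 -> N8
  P5: N5 <- N4 <- N2 -> N8
Condition 1 (no descendant of N5 in the set): holds — descendants of N5 are {N8}; none are in {N1, N2}.
Condition 2 (every backdoor path blocked by {N1, N2}):
  P1: blocked at fork node N1 ∈ conditioning set.
  P2: blocked at fork node N1 ∈ conditioning set.
  P3: blocked at fork node N2 ∈ conditioning set.
  P4: blocked at fork node N1 ∈ conditioning set.
  P5: blocked at fork node N2 ∈ conditioning set.
{N1, N2} satisfies the backdoor criterion.

Yes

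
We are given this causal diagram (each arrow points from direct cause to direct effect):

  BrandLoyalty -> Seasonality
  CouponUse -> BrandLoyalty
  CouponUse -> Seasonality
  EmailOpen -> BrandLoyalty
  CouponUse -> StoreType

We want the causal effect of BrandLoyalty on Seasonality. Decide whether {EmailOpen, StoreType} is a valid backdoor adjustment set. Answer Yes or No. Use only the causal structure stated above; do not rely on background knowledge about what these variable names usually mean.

Backdoor paths from BrandLoyalty to Seasonality (paths whose first edge points into BrandLoyalty):
  P1: BrandLoyalty <- CouponUse -> Seasonality
Condition 1 (no descendant of BrandLoyalty in the set): holds — descendants of BrandLoyalty are {Seasonality}; none are in {EmailOpen, StoreType}.
Condition 2 (every backdoor path blocked by {EmailOpen, StoreType}):
  P1: open — no interior node is in the conditioning set.
{EmailOpen, StoreType} does not satisfy the backdoor criterion.

No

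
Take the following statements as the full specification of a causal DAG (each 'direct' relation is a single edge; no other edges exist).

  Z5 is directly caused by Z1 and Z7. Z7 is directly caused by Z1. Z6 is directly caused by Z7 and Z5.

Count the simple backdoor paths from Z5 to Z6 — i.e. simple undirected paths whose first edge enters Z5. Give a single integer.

A backdoor path from Z5 to Z6 is any simple undirected path whose first edge points into Z5 (i.e. leaves Z5 via a parent).
Parents of Z5: {Z1, Z7}.
Enumerating:
  P1: Z5 <- Z1 -> Z7 -> Z6
  P2: Z5 <- Z7 -> Z6
That exhausts the simple backdoor paths. Count: 2.

2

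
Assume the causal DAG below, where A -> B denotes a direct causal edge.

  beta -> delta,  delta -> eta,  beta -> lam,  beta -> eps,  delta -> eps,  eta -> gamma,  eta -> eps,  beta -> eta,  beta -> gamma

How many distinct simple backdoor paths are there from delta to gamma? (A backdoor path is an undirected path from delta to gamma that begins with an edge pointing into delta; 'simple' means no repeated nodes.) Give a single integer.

3

A backdoor path from delta to gamma is any simple undirected path whose first edge points into delta (i.e. leaves delta via a parent).
Parents of delta: {beta}.
Enumerating:
  P1: delta <- beta -> eta -> gamma
  P2: delta <- beta -> gamma
  P3: delta <- beta -> eps <- eta -> gamma
That exhausts the simple backdoor paths. Count: 3.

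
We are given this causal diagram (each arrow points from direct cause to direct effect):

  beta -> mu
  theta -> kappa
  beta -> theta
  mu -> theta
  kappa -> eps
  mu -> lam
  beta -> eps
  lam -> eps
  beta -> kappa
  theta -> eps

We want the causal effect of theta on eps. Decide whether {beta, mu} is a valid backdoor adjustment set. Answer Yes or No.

Backdoor paths from theta to eps (paths whose first edge points into theta):
  P1: theta <- beta -> mu -> lam -> eps
  P2: theta <- beta -> kappa -> eps
  P3: theta <- beta -> eps
  P4: theta <- mu <- beta -> kappa -> eps
  P5: theta <- mu <- beta -> eps
  P6: theta <- mu -> lam -> eps
Condition 1 (no descendant of theta in the set): holds — descendants of theta are {eps, kappa}; none are in {beta, mu}.
Condition 2 (every backdoor path blocked by {beta, mu}):
  P1: blocked at fork node beta ∈ conditioning set.
  P2: blocked at fork node beta ∈ conditioning set.
  P3: blocked at fork node beta ∈ conditioning set.
  P4: blocked at chain node mu ∈ conditioning set.
  P5: blocked at chain node mu ∈ conditioning set.
  P6: blocked at fork node mu ∈ conditioning set.
{beta, mu} satisfies the backdoor criterion.

Yes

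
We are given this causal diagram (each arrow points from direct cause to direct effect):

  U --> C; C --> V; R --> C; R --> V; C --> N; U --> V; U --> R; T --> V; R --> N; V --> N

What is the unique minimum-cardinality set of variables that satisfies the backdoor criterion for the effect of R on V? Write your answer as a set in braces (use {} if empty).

{U}

Variables eligible for adjustment (non-descendants of R, excluding R and V): {T, U}.
Backdoor paths from R to V:
  P1: R <- U -> C -> V
  P2: R <- U -> C -> N <- V
  P3: R <- U -> V
The empty set is not sufficient: P1 (R <- U -> C -> V) has no collider blocking it and no conditioned non-collider, so it is open.
Try {U}:
  P1: blocked at fork node U ∈ conditioning set.
  P2: blocked at fork node U ∈ conditioning set.
  P3: blocked at fork node U ∈ conditioning set.
{U} contains no descendant of R and blocks every backdoor path.
No other singleton works — e.g. {T} leaves P1 open — so {U} is the unique smallest valid adjustment set.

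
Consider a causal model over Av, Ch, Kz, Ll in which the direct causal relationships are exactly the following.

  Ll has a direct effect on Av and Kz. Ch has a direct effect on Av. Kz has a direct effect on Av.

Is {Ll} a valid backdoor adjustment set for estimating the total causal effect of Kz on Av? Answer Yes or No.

Yes

Backdoor paths from Kz to Av (paths whose first edge points into Kz):
  P1: Kz <- Ll -> Av
Condition 1 (no descendant of Kz in the set): holds — descendants of Kz are {Av}; none are in {Ll}.
Condition 2 (every backdoor path blocked by {Ll}):
  P1: blocked at fork node Ll ∈ conditioning set.
{Ll} satisfies the backdoor criterion.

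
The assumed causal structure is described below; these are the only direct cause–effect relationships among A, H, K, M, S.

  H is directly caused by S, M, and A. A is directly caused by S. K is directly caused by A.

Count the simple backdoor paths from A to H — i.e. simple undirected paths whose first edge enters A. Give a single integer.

A backdoor path from A to H is any simple undirected path whose first edge points into A (i.e. leaves A via a parent).
Parents of A: {S}.
Enumerating:
  P1: A <- S -> H
That exhausts the simple backdoor paths. Count: 1.

1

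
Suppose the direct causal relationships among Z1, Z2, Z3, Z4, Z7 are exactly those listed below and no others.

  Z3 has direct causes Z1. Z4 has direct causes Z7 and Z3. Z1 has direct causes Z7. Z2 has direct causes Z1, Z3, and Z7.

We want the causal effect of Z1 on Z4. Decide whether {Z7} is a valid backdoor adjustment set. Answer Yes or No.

Yes

Backdoor paths from Z1 to Z4 (paths whose first edge points into Z1):
  P1: Z1 <- Z7 -> Z2 <- Z3 -> Z4
  P2: Z1 <- Z7 -> Z4
Condition 1 (no descendant of Z1 in the set): holds — descendants of Z1 are {Z2, Z3, Z4}; none are in {Z7}.
Condition 2 (every backdoor path blocked by {Z7}):
  P1: blocked at fork node Z7 ∈ conditioning set.
  P2: blocked at fork node Z7 ∈ conditioning set.
{Z7} satisfies the backdoor criterion.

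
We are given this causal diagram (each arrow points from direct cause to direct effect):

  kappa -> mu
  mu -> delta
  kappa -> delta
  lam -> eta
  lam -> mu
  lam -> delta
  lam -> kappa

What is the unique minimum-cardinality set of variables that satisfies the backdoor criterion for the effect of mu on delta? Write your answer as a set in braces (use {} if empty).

Variables eligible for adjustment (non-descendants of mu, excluding mu and delta): {eta, kappa, lam}.
Backdoor paths from mu to delta:
  P1: mu <- lam -> kappa -> delta
  P2: mu <- lam -> delta
  P3: mu <- kappa <- lam -> delta
  P4: mu <- kappa -> delta
The empty set is not sufficient: P1 (mu <- lam -> kappa -> delta) has no collider blocking it and no conditioned non-collider, so it is open.
Try {kappa, lam}:
  P1: blocked at fork node lam ∈ conditioning set.
  P2: blocked at fork node lam ∈ conditioning set.
  P3: blocked at chain node kappa ∈ conditioning set.
  P4: blocked at fork node kappa ∈ conditioning set.
{kappa, lam} contains no descendant of mu and blocks every backdoor path.
Every element of {kappa, lam} is needed (dropping kappa leaves P4 open; dropping lam leaves P2 open), so no proper subset is valid.
Among all size-2 subsets of the eligible variables, only {kappa, lam} blocks every backdoor path, so it is the unique smallest valid adjustment set.

{kappa, lam}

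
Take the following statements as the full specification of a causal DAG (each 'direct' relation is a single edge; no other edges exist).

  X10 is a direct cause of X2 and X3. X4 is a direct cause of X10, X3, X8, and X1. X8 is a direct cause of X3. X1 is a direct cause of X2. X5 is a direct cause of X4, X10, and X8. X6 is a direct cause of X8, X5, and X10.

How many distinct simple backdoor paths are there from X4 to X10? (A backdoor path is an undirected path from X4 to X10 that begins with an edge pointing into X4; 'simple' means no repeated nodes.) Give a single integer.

5

A backdoor path from X4 to X10 is any simple undirected path whose first edge points into X4 (i.e. leaves X4 via a parent).
Parents of X4: {X5}.
Enumerating:
  P1: X4 <- X5 <- X6 -> X10
  P2: X4 <- X5 <- X6 -> X8 -> X3 <- X10
  P3: X4 <- X5 -> X10
  P4: X4 <- X5 -> X8 <- X6 -> X10
  P5: X4 <- X5 -> X8 -> X3 <- X10
That exhausts the simple backdoor paths. Count: 5.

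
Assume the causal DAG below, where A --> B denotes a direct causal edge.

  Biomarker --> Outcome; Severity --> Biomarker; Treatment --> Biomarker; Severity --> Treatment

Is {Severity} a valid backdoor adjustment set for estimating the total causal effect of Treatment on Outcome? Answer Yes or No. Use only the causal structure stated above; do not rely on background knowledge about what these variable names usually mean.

Yes

Backdoor paths from Treatment to Outcome (paths whose first edge points into Treatment):
  P1: Treatment <- Severity -> Biomarker -> Outcome
Condition 1 (no descendant of Treatment in the set): holds — descendants of Treatment are {Biomarker, Outcome}; none are in {Severity}.
Condition 2 (every backdoor path blocked by {Severity}):
  P1: blocked at fork node Severity ∈ conditioning set.
{Severity} satisfies the backdoor criterion.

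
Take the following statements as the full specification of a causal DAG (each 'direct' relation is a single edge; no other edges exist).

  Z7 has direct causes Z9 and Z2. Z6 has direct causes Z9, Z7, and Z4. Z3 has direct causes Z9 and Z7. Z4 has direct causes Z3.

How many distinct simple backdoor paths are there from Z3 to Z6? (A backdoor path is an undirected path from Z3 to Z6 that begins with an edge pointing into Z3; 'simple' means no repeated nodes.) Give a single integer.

4

A backdoor path from Z3 to Z6 is any simple undirected path whose first edge points into Z3 (i.e. leaves Z3 via a parent).
Parents of Z3: {Z7, Z9}.
Enumerating:
  P1: Z3 <- Z9 -> Z7 -> Z6
  P2: Z3 <- Z9 -> Z6
  P3: Z3 <- Z7 <- Z9 -> Z6
  P4: Z3 <- Z7 -> Z6
That exhausts the simple backdoor paths. Count: 4.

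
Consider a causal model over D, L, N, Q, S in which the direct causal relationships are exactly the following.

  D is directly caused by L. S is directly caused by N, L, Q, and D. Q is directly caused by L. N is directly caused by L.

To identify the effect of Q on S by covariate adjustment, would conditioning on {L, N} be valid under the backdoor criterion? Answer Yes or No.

Yes

Backdoor paths from Q to S (paths whose first edge points into Q):
  P1: Q <- L -> N -> S
  P2: Q <- L -> D -> S
  P3: Q <- L -> S
Condition 1 (no descendant of Q in the set): holds — descendants of Q are {S}; none are in {L, N}.
Condition 2 (every backdoor path blocked by {L, N}):
  P1: blocked at fork node L ∈ conditioning set.
  P2: blocked at fork node L ∈ conditioning set.
  P3: blocked at fork node L ∈ conditioning set.
{L, N} satisfies the backdoor criterion.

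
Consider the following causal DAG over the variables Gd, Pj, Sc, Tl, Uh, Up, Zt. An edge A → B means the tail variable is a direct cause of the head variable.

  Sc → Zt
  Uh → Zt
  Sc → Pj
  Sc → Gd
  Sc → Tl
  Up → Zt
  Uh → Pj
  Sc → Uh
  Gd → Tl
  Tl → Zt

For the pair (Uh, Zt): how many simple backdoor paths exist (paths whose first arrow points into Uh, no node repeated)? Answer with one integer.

A backdoor path from Uh to Zt is any simple undirected path whose first edge points into Uh (i.e. leaves Uh via a parent).
Parents of Uh: {Sc}.
Enumerating:
  P1: Uh <- Sc -> Gd -> Tl -> Zt
  P2: Uh <- Sc -> Tl -> Zt
  P3: Uh <- Sc -> Zt
That exhausts the simple backdoor paths. Count: 3.

3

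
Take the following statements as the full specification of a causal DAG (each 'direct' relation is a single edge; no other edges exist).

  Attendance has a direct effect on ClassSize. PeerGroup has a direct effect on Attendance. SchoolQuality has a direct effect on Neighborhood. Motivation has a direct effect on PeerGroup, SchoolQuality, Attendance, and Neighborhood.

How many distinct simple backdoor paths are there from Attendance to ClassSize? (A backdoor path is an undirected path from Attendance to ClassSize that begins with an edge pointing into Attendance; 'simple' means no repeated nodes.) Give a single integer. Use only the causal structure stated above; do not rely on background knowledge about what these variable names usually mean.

0

A backdoor path from Attendance to ClassSize is any simple undirected path whose first edge points into Attendance (i.e. leaves Attendance via a parent).
Parents of Attendance: {Motivation, PeerGroup}.
No simple path from any parent of Attendance reaches ClassSize without revisiting Attendance, so there are no backdoor paths.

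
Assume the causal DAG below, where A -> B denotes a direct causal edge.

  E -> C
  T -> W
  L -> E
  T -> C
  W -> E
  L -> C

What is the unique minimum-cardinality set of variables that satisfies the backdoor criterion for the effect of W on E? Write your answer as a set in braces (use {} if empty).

Variables eligible for adjustment (non-descendants of W, excluding W and E): {L, T}.
Backdoor paths from W to E:
  P1: W <- T -> C <- L -> E
  P2: W <- T -> C <- E
Each backdoor path contains an unconditioned collider, so every path is already blocked with the empty conditioning set:
  P1: blocked at collider C (neither it nor any descendant is in the conditioning set).
  P2: blocked at collider C (neither it nor any descendant is in the conditioning set).
The empty set is therefore the unique smallest valid set.

{}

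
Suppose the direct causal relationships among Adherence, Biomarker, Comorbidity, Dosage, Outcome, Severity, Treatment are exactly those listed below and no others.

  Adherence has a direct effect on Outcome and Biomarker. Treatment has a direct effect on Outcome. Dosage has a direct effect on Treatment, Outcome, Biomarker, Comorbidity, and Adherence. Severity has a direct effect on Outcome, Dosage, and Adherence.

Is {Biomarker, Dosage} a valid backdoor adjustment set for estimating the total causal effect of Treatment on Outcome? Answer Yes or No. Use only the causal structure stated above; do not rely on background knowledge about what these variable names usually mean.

Backdoor paths from Treatment to Outcome (paths whose first edge points into Treatment):
  P1: Treatment <- Dosage <- Severity -> Adherence -> Outcome
  P2: Treatment <- Dosage <- Severity -> Outcome
  P3: Treatment <- Dosage -> Adherence <- Severity -> Outcome
  P4: Treatment <- Dosage -> Adherence -> Outcome
  P5: Treatment <- Dosage -> Outcome
  P6: Treatment <- Dosage -> Biomarker <- Adherence <- Severity -> Outcome
  P7: Treatment <- Dosage -> Biomarker <- Adherence -> Outcome
Condition 1 (no descendant of Treatment in the set): holds — descendants of Treatment are {Outcome}; none are in {Biomarker, Dosage}.
Condition 2 (every backdoor path blocked by {Biomarker, Dosage}):
  P1: blocked at chain node Dosage ∈ conditioning set.
  P2: blocked at chain node Dosage ∈ conditioning set.
  P3: blocked at fork node Dosage ∈ conditioning set.
  P4: blocked at fork node Dosage ∈ conditioning set.
  P5: blocked at fork node Dosage ∈ conditioning set.
  P6: blocked at fork node Dosage ∈ conditioning set.
  P7: blocked at fork node Dosage ∈ conditioning set.
{Biomarker, Dosage} satisfies the backdoor criterion.

Yes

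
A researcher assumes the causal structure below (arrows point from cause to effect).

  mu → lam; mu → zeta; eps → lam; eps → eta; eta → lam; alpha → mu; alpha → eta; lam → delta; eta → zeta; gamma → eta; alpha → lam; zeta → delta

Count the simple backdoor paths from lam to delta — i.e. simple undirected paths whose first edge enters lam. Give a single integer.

A backdoor path from lam to delta is any simple undirected path whose first edge points into lam (i.e. leaves lam via a parent).
Parents of lam: {alpha, eps, eta, mu}.
Enumerating:
  P1: lam <- alpha -> mu -> zeta -> delta
  P2: lam <- alpha -> eta -> zeta -> delta
  P3: lam <- mu <- alpha -> eta -> zeta -> delta
  P4: lam <- mu -> zeta -> delta
  P5: lam <- eps -> eta <- alpha -> mu -> zeta -> delta
  P6: lam <- eps -> eta -> zeta -> delta
  P7: lam <- eta <- alpha -> mu -> zeta -> delta
  P8: lam <- eta -> zeta -> delta
That exhausts the simple backdoor paths. Count: 8.

8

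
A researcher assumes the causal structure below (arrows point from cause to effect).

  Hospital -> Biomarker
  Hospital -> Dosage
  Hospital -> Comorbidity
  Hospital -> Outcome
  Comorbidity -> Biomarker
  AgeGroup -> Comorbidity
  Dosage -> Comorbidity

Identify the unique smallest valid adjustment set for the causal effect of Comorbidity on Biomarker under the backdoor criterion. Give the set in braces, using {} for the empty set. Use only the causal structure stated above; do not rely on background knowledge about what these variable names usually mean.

{Hospital}

Variables eligible for adjustment (non-descendants of Comorbidity, excluding Comorbidity and Biomarker): {AgeGroup, Dosage, Hospital, Outcome}.
Backdoor paths from Comorbidity to Biomarker:
  P1: Comorbidity <- Hospital -> Biomarker
  P2: Comorbidity <- Dosage <- Hospital -> Biomarker
The empty set is not sufficient: P1 (Comorbidity <- Hospital -> Biomarker) has no collider blocking it and no conditioned non-collider, so it is open.
Try {Hospital}:
  P1: blocked at fork node Hospital ∈ conditioning set.
  P2: blocked at fork node Hospital ∈ conditioning set.
{Hospital} contains no descendant of Comorbidity and blocks every backdoor path.
No other singleton works — e.g. {Dosage} leaves P1 open — so {Hospital} is the unique smallest valid adjustment set.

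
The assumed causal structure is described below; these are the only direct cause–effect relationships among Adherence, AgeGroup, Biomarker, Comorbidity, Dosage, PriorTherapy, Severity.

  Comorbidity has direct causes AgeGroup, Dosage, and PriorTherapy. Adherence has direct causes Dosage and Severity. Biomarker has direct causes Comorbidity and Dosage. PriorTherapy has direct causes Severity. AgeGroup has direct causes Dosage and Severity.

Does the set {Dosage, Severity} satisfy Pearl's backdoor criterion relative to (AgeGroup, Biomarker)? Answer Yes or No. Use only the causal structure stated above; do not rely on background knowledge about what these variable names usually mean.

Yes

Backdoor paths from AgeGroup to Biomarker (paths whose first edge points into AgeGroup):
  P1: AgeGroup <- Dosage -> Adherence <- Severity -> PriorTherapy -> Comorbidity -> Biomarker
  P2: AgeGroup <- Dosage -> Comorbidity -> Biomarker
  P3: AgeGroup <- Dosage -> Biomarker
  P4: AgeGroup <- Severity -> PriorTherapy -> Comorbidity <- Dosage -> Biomarker
  P5: AgeGroup <- Severity -> PriorTherapy -> Comorbidity -> Biomarker
  P6: AgeGroup <- Severity -> Adherence <- Dosage -> Comorbidity -> Biomarker
  P7: AgeGroup <- Severity -> Adherence <- Dosage -> Biomarker
Condition 1 (no descendant of AgeGroup in the set): holds — descendants of AgeGroup are {Biomarker, Comorbidity}; none are in {Dosage, Severity}.
Condition 2 (every backdoor path blocked by {Dosage, Severity}):
  P1: blocked at fork node Dosage ∈ conditioning set.
  P2: blocked at fork node Dosage ∈ conditioning set.
  P3: blocked at fork node Dosage ∈ conditioning set.
  P4: blocked at fork node Severity ∈ conditioning set.
  P5: blocked at fork node Severity ∈ conditioning set.
  P6: blocked at fork node Severity ∈ conditioning set.
  P7: blocked at fork node Severity ∈ conditioning set.
{Dosage, Severity} satisfies the backdoor criterion.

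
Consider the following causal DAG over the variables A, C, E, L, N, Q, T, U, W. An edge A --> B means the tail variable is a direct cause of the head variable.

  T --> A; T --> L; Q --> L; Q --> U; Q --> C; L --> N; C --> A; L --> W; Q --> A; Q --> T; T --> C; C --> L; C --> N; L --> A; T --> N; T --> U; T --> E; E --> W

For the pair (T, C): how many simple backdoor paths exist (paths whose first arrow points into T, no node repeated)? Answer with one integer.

7

A backdoor path from T to C is any simple undirected path whose first edge points into T (i.e. leaves T via a parent).
Parents of T: {Q}.
Enumerating:
  P1: T <- Q -> C
  P2: T <- Q -> L <- C
  P3: T <- Q -> L -> A <- C
  P4: T <- Q -> L -> N <- C
  P5: T <- Q -> A <- C
  P6: T <- Q -> A <- L <- C
  P7: T <- Q -> A <- L -> N <- C
That exhausts the simple backdoor paths. Count: 7.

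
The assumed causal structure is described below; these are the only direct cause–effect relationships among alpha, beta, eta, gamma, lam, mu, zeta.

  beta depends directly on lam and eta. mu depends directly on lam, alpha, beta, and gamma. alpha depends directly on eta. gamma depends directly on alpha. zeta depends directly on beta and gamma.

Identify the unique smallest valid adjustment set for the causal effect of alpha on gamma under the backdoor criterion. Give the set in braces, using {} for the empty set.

{}

Variables eligible for adjustment (non-descendants of alpha, excluding alpha and gamma): {beta, eta, lam}.
Backdoor paths from alpha to gamma:
  P1: alpha <- eta -> beta <- lam -> mu <- gamma
  P2: alpha <- eta -> beta -> zeta <- gamma
  P3: alpha <- eta -> beta -> mu <- gamma
Each backdoor path contains an unconditioned collider, so every path is already blocked with the empty conditioning set:
  P1: blocked at collider beta (neither it nor any descendant is in the conditioning set).
  P2: blocked at collider zeta (neither it nor any descendant is in the conditioning set).
  P3: blocked at collider mu (neither it nor any descendant is in the conditioning set).
The empty set is therefore the unique smallest valid set.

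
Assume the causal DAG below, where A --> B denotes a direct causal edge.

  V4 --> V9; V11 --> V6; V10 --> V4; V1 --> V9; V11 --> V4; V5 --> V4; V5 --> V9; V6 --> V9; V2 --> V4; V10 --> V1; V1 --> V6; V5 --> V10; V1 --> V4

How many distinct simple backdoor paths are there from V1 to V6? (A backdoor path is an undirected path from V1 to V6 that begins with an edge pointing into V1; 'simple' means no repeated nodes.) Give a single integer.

A backdoor path from V1 to V6 is any simple undirected path whose first edge points into V1 (i.e. leaves V1 via a parent).
Parents of V1: {V10}.
Enumerating:
  P1: V1 <- V10 <- V5 -> V4 <- V11 -> V6
  P2: V1 <- V10 <- V5 -> V4 -> V9 <- V6
  P3: V1 <- V10 <- V5 -> V9 <- V6
  P4: V1 <- V10 <- V5 -> V9 <- V4 <- V11 -> V6
  P5: V1 <- V10 -> V4 <- V5 -> V9 <- V6
  P6: V1 <- V10 -> V4 <- V11 -> V6
  P7: V1 <- V10 -> V4 -> V9 <- V6
That exhausts the simple backdoor paths. Count: 7.

7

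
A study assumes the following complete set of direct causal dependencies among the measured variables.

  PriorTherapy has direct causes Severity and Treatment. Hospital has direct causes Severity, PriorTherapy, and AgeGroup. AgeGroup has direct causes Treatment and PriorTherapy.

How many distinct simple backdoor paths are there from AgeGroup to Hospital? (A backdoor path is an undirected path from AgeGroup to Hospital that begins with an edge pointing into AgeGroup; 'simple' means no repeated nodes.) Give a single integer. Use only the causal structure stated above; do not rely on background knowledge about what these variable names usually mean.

4

A backdoor path from AgeGroup to Hospital is any simple undirected path whose first edge points into AgeGroup (i.e. leaves AgeGroup via a parent).
Parents of AgeGroup: {PriorTherapy, Treatment}.
Enumerating:
  P1: AgeGroup <- Treatment -> PriorTherapy <- Severity -> Hospital
  P2: AgeGroup <- Treatment -> PriorTherapy -> Hospital
  P3: AgeGroup <- PriorTherapy <- Severity -> Hospital
  P4: AgeGroup <- PriorTherapy -> Hospital
That exhausts the simple backdoor paths. Count: 4.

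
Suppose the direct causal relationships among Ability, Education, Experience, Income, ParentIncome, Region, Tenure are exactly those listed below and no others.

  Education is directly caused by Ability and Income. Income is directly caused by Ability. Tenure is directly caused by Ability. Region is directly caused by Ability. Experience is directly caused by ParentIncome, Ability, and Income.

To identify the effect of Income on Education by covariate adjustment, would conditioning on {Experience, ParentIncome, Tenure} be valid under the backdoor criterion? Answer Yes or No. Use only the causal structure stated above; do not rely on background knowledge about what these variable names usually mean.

No

Backdoor paths from Income to Education (paths whose first edge points into Income):
  P1: Income <- Ability -> Education
Condition 1 (no descendant of Income in the set): FAILS — Experience is a descendant of Income.
Condition 2 (every backdoor path blocked by {Experience, ParentIncome, Tenure}):
  P1: open — no interior node is in the conditioning set.
{Experience, ParentIncome, Tenure} does not satisfy the backdoor criterion.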